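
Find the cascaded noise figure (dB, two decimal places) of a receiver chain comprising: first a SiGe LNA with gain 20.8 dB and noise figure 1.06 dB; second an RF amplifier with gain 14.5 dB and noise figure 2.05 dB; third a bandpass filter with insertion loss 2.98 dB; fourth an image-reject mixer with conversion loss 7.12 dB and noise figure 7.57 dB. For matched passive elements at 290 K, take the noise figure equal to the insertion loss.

Convert to linear (a loss of L dB is a gain of −L dB): F_i = 10^(NF_i/10), G_i = 10^(G_i,dB/10)
  Stage 1: F_1 = 10^(1.06/10) = 1.276, G_1 = 10^(20.8/10) = 120.2
  Stage 2: F_2 = 10^(2.05/10) = 1.603, G_2 = 10^(14.5/10) = 28.18
  Stage 3: F_3 = 10^(2.98/10) = 1.986, G_3 = 10^(−2.98/10) = 0.5035
  Stage 4: F_4 = 10^(7.57/10) = 5.715, G_4 = 10^(−7.12/10) = 0.1941
Friis cascade:
  F = 1.276 + (1.603 − 1)/120.2 + (1.986 − 1)/3388 + (5.715 − 1)/1706 = 1.285
NF = 10 log₁₀(1.285) = 1.09 dB

1.09 dB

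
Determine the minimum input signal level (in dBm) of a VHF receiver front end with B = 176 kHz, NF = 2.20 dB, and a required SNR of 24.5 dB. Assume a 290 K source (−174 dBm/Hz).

−94.8 dBm

Sensitivity = −174 + 10 log₁₀(B) + NF + SNR_min
= −174 + 52.46 + 2.20 + 24.5
= −94.84 dBm → −94.8 dBm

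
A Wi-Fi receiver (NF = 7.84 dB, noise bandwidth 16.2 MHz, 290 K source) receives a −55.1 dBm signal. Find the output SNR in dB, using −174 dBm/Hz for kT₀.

Noise floor: N = −174 + 10 log₁₀(B) + NF
10 log₁₀(1.62×10⁷) = 72.1 dB
N = −174 + 72.1 + 7.84 = −94.06 dBm
SNR = P_sig − N = −55.1 − (−94.06) = 38.96 dB → 39.0 dB

39.0 dB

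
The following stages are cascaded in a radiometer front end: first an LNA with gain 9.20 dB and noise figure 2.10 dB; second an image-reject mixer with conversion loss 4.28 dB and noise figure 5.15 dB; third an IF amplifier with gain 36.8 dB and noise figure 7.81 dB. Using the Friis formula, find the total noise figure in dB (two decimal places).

Convert to linear (a loss of L dB is a gain of −L dB): F_i = 10^(NF_i/10), G_i = 10^(G_i,dB/10)
  Stage 1: F_1 = 10^(2.10/10) = 1.622, G_1 = 10^(9.20/10) = 8.318
  Stage 2: F_2 = 10^(5.15/10) = 3.273, G_2 = 10^(−4.28/10) = 0.3733
  Stage 3: F_3 = 10^(7.81/10) = 6.039, G_3 = 10^(36.8/10) = 4786
Friis cascade:
  F = 1.622 + (3.273 − 1)/8.318 + (6.039 − 1)/3.105 = 3.518
NF = 10 log₁₀(3.518) = 5.46 dB

5.46 dB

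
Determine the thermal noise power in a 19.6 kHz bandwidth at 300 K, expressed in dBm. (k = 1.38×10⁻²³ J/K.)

P_n = kTB = 1.38×10⁻²³ × 300 × 1.96×10⁴ = 8.11×10⁻¹⁷ W
In dBm: 10 log₁₀(8.11×10⁻¹⁷ / 10⁻³) = −130.9 dBm

−130.9 dBm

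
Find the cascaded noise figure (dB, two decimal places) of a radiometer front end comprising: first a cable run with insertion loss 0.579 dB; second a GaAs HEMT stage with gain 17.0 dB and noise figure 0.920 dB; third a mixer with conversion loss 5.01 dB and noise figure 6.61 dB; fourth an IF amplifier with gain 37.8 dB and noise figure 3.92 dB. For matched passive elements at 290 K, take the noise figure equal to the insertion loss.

2.04 dB

Convert to linear (a loss of L dB is a gain of −L dB): F_i = 10^(NF_i/10), G_i = 10^(G_i,dB/10)
  Stage 1: F_1 = 10^(0.579/10) = 1.143, G_1 = 10^(−0.579/10) = 0.8752
  Stage 2: F_2 = 10^(0.920/10) = 1.236, G_2 = 10^(17.0/10) = 50.12
  Stage 3: F_3 = 10^(6.61/10) = 4.581, G_3 = 10^(−5.01/10) = 0.3155
  Stage 4: F_4 = 10^(3.92/10) = 2.466, G_4 = 10^(37.8/10) = 6026
Friis cascade:
  F = 1.143 + (1.236 − 1)/0.8752 + (4.581 − 1)/43.86 + (2.466 − 1)/13.84 = 1.600
NF = 10 log₁₀(1.600) = 2.04 dB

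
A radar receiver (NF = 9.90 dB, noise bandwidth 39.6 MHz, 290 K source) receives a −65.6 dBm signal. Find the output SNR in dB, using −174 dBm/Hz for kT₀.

Noise floor: N = −174 + 10 log₁₀(B) + NF
10 log₁₀(3.96×10⁷) = 75.98 dB
N = −174 + 75.98 + 9.90 = −88.12 dBm
SNR = P_sig − N = −65.6 − (−88.12) = 22.52 dB → 22.5 dB

22.5 dB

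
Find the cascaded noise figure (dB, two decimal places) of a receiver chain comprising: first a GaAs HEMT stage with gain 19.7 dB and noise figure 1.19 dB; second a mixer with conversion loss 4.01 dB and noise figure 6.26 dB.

Convert to linear (a loss of L dB is a gain of −L dB): F_i = 10^(NF_i/10), G_i = 10^(G_i,dB/10)
  Stage 1: F_1 = 10^(1.19/10) = 1.315, G_1 = 10^(19.7/10) = 93.33
  Stage 2: F_2 = 10^(6.26/10) = 4.227, G_2 = 10^(−4.01/10) = 0.3972
Friis cascade:
  F = 1.315 + (4.227 − 1)/93.33 = 1.350
NF = 10 log₁₀(1.350) = 1.30 dB

1.30 dB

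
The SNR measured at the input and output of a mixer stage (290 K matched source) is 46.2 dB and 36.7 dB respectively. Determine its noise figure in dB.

NF (dB) = SNR_in(dB) − SNR_out(dB) when the source is at T₀
NF = 46.2 − 36.7 = 9.5 dB

9.5 dB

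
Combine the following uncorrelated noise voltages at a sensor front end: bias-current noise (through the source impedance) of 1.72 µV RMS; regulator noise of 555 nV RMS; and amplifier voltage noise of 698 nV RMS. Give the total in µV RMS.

Uncorrelated sources add in power (mean-square): V_tot = √(ΣV_i²)
V_tot = √[(1.72×10⁻⁶)² + (5.55×10⁻⁷)² + (6.98×10⁻⁷)²] = 1.94×10⁻⁶ V = 1.94 µV

1.94 µV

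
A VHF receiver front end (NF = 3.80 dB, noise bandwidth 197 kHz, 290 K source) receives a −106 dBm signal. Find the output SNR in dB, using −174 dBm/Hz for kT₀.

Noise floor: N = −174 + 10 log₁₀(B) + NF
10 log₁₀(1.97×10⁵) = 52.94 dB
N = −174 + 52.94 + 3.80 = −117.26 dBm
SNR = P_sig − N = −106 − (−117.26) = 11.26 dB → 11.3 dB

11.3 dB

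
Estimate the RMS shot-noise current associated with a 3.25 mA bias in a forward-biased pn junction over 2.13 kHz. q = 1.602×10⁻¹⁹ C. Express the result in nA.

1.49 nA

I_n = √(2qI·B)
2qI·B = 2 × 1.602×10⁻¹⁹ × 3.25×10⁻³ × 2.13×10³ = 2.22×10⁻¹⁸ A²
I_n = √(2.22×10⁻¹⁸) = 1.49×10⁻⁹ A = 1.49 nA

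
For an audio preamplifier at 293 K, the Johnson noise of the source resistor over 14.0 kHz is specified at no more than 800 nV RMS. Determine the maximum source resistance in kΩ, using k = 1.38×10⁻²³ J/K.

Johnson–Nyquist: V_n = √(4kTRB) ⇒ R = V_n² / (4kTB)
4kTB = 4 × 1.38×10⁻²³ × 293 × 1.40×10⁴ = 2.26×10⁻¹⁶
R = (8.00×10⁻⁷)² / 2.26×10⁻¹⁶ = 2.83×10³ Ω = 2.83 kΩ

2.83 kΩ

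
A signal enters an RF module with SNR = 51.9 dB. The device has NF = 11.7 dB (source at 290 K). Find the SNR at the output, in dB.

40.2 dB

By definition F = SNR_in/SNR_out, so in dB: SNR_out = SNR_in − NF
SNR_out = 51.9 − 11.7 = 40.2 dB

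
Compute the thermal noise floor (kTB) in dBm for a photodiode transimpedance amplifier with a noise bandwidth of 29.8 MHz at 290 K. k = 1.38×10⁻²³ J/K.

−99.2 dBm

P_n = kTB = 1.38×10⁻²³ × 290 × 2.98×10⁷ = 1.19×10⁻¹³ W
In dBm: 10 log₁₀(1.19×10⁻¹³ / 10⁻³) = −99.2 dBm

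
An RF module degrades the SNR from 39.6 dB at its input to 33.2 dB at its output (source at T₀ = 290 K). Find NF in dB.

NF (dB) = SNR_in(dB) − SNR_out(dB) when the source is at T₀
NF = 39.6 − 33.2 = 6.4 dB

6.4 dB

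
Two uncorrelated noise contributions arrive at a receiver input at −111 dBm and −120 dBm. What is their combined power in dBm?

−110.5 dBm

Convert to linear, add, convert back:
P₁ = 7.94×10⁻¹⁵ W, P₂ = 1.00×10⁻¹⁵ W
P_tot = 8.94×10⁻¹⁵ W → 10 log₁₀(P_tot / 10⁻³) = −110.5 dBm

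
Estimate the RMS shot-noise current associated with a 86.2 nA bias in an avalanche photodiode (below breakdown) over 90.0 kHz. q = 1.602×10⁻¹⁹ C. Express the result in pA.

I_n = √(2qI·B)
2qI·B = 2 × 1.602×10⁻¹⁹ × 8.62×10⁻⁸ × 9.00×10⁴ = 2.49×10⁻²¹ A²
I_n = √(2.49×10⁻²¹) = 4.99×10⁻¹¹ A = 49.9 pA

49.9 pA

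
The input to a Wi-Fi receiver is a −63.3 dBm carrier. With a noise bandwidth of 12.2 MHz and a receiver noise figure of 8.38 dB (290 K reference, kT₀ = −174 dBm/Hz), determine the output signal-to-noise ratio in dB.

Noise floor: N = −174 + 10 log₁₀(B) + NF
10 log₁₀(1.22×10⁷) = 70.86 dB
N = −174 + 70.86 + 8.38 = −94.76 dBm
SNR = P_sig − N = −63.3 − (−94.76) = 31.46 dB → 31.5 dB

31.5 dB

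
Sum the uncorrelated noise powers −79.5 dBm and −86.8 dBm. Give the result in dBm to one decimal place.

−78.8 dBm

Convert to linear, add, convert back:
P₁ = 1.12×10⁻¹¹ W, P₂ = 2.09×10⁻¹² W
P_tot = 1.33×10⁻¹¹ W → 10 log₁₀(P_tot / 10⁻³) = −78.8 dBm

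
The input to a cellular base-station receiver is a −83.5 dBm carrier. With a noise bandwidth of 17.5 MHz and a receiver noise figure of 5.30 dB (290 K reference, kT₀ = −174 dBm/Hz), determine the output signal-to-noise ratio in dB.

Noise floor: N = −174 + 10 log₁₀(B) + NF
10 log₁₀(1.75×10⁷) = 72.43 dB
N = −174 + 72.43 + 5.30 = −96.27 dBm
SNR = P_sig − N = −83.5 − (−96.27) = 12.77 dB → 12.8 dB

12.8 dB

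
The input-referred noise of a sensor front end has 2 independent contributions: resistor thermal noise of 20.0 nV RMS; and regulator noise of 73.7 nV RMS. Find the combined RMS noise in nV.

76.4 nV

Uncorrelated sources add in power (mean-square): V_tot = √(ΣV_i²)
V_tot = √[(2.00×10⁻⁸)² + (7.37×10⁻⁸)²] = 7.64×10⁻⁸ V = 76.4 nV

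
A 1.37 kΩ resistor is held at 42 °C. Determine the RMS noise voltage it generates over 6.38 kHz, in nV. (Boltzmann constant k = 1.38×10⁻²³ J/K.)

390 nV

T = 42 °C + 273.15 = 315.15 K
V_n = √(4kTRB)
4kTRB = 4 × 1.38×10⁻²³ × 315.15 × 1.37×10³ × 6.38×10³ = 1.52×10⁻¹³ V²
V_n = √(1.52×10⁻¹³) = 3.90×10⁻⁷ V = 390 nV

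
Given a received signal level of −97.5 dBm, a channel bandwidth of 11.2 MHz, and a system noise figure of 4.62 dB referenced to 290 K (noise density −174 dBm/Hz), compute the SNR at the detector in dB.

Noise floor: N = −174 + 10 log₁₀(B) + NF
10 log₁₀(1.12×10⁷) = 70.49 dB
N = −174 + 70.49 + 4.62 = −98.89 dBm
SNR = P_sig − N = −97.5 − (−98.89) = 1.39 dB → 1.4 dB

1.4 dB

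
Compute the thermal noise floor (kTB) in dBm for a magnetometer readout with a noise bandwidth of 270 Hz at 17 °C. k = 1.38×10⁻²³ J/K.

T = 17 °C + 273.15 = 290.15 K
P_n = kTB = 1.38×10⁻²³ × 290.15 × 2.70×10² = 1.08×10⁻¹⁸ W
In dBm: 10 log₁₀(1.08×10⁻¹⁸ / 10⁻³) = −149.7 dBm

−149.7 dBm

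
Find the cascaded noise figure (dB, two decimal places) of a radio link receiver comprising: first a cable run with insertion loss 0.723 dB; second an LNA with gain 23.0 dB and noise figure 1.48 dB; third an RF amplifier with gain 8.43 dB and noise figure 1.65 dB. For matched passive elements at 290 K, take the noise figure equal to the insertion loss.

2.21 dB

Convert to linear (a loss of L dB is a gain of −L dB): F_i = 10^(NF_i/10), G_i = 10^(G_i,dB/10)
  Stage 1: F_1 = 10^(0.723/10) = 1.181, G_1 = 10^(−0.723/10) = 0.8466
  Stage 2: F_2 = 10^(1.48/10) = 1.406, G_2 = 10^(23.0/10) = 199.5
  Stage 3: F_3 = 10^(1.65/10) = 1.462, G_3 = 10^(8.43/10) = 6.966
Friis cascade:
  F = 1.181 + (1.406 − 1)/0.8466 + (1.462 − 1)/168.9 = 1.663
NF = 10 log₁₀(1.663) = 2.21 dB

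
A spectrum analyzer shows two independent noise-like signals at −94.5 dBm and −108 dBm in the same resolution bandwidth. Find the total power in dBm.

Convert to linear, add, convert back:
P₁ = 3.55×10⁻¹³ W, P₂ = 1.58×10⁻¹⁴ W
P_tot = 3.71×10⁻¹³ W → 10 log₁₀(P_tot / 10⁻³) = −94.3 dBm

−94.3 dBm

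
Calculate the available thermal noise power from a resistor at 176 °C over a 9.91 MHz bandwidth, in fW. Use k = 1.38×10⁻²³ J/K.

61.4 fW

T = 176 °C + 273.15 = 449.15 K
P_n = kTB = 1.38×10⁻²³ × 449.15 × 9.91×10⁶ = 6.14×10⁻¹⁴ W = 61.4 fW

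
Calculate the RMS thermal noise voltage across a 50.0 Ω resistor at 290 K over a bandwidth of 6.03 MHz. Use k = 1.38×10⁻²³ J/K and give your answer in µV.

V_n = √(4kTRB)
4kTRB = 4 × 1.38×10⁻²³ × 290 × 5.00×10¹ × 6.03×10⁶ = 4.83×10⁻¹² V²
V_n = √(4.83×10⁻¹²) = 2.20×10⁻⁶ V = 2.20 µV

2.20 µV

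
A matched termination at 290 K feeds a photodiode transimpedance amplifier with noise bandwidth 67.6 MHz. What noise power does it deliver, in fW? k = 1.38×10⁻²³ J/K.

P_n = kTB = 1.38×10⁻²³ × 290 × 6.76×10⁷ = 2.71×10⁻¹³ W = 271 fW

271 fW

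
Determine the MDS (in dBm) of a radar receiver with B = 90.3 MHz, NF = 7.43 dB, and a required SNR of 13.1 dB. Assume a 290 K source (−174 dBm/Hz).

Sensitivity = −174 + 10 log₁₀(B) + NF + SNR_min
= −174 + 79.56 + 7.43 + 13.1
= −73.91 dBm → −73.9 dBm

−73.9 dBm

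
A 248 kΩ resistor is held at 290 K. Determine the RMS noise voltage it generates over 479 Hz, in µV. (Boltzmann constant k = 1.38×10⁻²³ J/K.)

1.38 µV

V_n = √(4kTRB)
4kTRB = 4 × 1.38×10⁻²³ × 290 × 2.48×10⁵ × 4.79×10² = 1.90×10⁻¹² V²
V_n = √(1.90×10⁻¹²) = 1.38×10⁻⁶ V = 1.38 µV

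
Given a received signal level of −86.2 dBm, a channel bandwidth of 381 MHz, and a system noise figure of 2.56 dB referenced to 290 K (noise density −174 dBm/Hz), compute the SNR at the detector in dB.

Noise floor: N = −174 + 10 log₁₀(B) + NF
10 log₁₀(3.81×10⁸) = 85.81 dB
N = −174 + 85.81 + 2.56 = −85.63 dBm
SNR = P_sig − N = −86.2 − (−85.63) = −0.57 dB → −0.6 dB

−0.6 dB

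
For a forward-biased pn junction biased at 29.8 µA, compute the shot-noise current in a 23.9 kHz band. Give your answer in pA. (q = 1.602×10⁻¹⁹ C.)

I_n = √(2qI·B)
2qI·B = 2 × 1.602×10⁻¹⁹ × 2.98×10⁻⁵ × 2.39×10⁴ = 2.28×10⁻¹⁹ A²
I_n = √(2.28×10⁻¹⁹) = 4.78×10⁻¹⁰ A = 478 pA

478 pA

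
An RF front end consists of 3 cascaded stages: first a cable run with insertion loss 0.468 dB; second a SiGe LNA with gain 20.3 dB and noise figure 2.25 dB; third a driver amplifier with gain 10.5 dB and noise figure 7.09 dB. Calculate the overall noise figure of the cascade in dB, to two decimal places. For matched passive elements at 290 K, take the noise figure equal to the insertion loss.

2.82 dB

Convert to linear (a loss of L dB is a gain of −L dB): F_i = 10^(NF_i/10), G_i = 10^(G_i,dB/10)
  Stage 1: F_1 = 10^(0.468/10) = 1.114, G_1 = 10^(−0.468/10) = 0.8978
  Stage 2: F_2 = 10^(2.25/10) = 1.679, G_2 = 10^(20.3/10) = 107.2
  Stage 3: F_3 = 10^(7.09/10) = 5.117, G_3 = 10^(10.5/10) = 11.22
Friis cascade:
  F = 1.114 + (1.679 − 1)/0.8978 + (5.117 − 1)/96.21 = 1.913
NF = 10 log₁₀(1.913) = 2.82 dB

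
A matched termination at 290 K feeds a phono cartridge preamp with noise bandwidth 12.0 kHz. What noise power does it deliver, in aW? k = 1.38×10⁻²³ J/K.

48.0 aW

P_n = kTB = 1.38×10⁻²³ × 290 × 1.20×10⁴ = 4.80×10⁻¹⁷ W = 48.0 aW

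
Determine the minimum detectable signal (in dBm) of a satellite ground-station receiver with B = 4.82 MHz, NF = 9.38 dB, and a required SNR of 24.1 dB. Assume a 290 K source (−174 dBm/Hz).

Sensitivity = −174 + 10 log₁₀(B) + NF + SNR_min
= −174 + 66.83 + 9.38 + 24.1
= −73.69 dBm → −73.7 dBm

−73.7 dBm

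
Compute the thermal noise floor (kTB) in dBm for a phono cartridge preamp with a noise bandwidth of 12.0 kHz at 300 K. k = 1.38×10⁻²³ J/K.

−133.0 dBm

P_n = kTB = 1.38×10⁻²³ × 300 × 1.20×10⁴ = 4.97×10⁻¹⁷ W
In dBm: 10 log₁₀(4.97×10⁻¹⁷ / 10⁻³) = −133.0 dBm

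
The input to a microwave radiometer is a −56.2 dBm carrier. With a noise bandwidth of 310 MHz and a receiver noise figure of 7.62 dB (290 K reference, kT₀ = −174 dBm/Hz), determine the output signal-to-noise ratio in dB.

Noise floor: N = −174 + 10 log₁₀(B) + NF
10 log₁₀(3.10×10⁸) = 84.91 dB
N = −174 + 84.91 + 7.62 = −81.47 dBm
SNR = P_sig − N = −56.2 − (−81.47) = 25.27 dB → 25.3 dB

25.3 dB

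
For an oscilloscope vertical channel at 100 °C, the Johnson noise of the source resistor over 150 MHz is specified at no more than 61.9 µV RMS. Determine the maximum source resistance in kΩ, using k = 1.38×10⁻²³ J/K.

1.24 kΩ

T = 100 °C + 273.15 = 373.15 K
Johnson–Nyquist: V_n = √(4kTRB) ⇒ R = V_n² / (4kTB)
4kTB = 4 × 1.38×10⁻²³ × 373.15 × 1.50×10⁸ = 3.09×10⁻¹²
R = (6.19×10⁻⁵)² / 3.09×10⁻¹² = 1.24×10³ Ω = 1.24 kΩ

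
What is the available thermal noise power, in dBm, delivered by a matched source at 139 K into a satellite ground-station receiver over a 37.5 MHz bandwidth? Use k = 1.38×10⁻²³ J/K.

−101.4 dBm

P_n = kTB = 1.38×10⁻²³ × 139 × 3.75×10⁷ = 7.19×10⁻¹⁴ W
In dBm: 10 log₁₀(7.19×10⁻¹⁴ / 10⁻³) = −101.4 dBm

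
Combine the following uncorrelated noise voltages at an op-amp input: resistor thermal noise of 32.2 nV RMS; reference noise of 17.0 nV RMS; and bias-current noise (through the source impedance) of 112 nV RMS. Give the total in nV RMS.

Uncorrelated sources add in power (mean-square): V_tot = √(ΣV_i²)
V_tot = √[(3.22×10⁻⁸)² + (1.70×10⁻⁸)² + (1.12×10⁻⁷)²] = 1.18×10⁻⁷ V = 118 nV

118 nV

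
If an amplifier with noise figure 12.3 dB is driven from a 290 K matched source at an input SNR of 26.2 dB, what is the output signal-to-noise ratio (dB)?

By definition F = SNR_in/SNR_out, so in dB: SNR_out = SNR_in − NF
SNR_out = 26.2 − 12.3 = 13.9 dB

13.9 dB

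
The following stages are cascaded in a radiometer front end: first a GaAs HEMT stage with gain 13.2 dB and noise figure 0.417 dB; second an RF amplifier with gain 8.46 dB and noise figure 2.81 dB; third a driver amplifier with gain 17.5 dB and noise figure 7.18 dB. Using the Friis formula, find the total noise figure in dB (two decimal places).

0.69 dB

Convert to linear (a loss of L dB is a gain of −L dB): F_i = 10^(NF_i/10), G_i = 10^(G_i,dB/10)
  Stage 1: F_1 = 10^(0.417/10) = 1.101, G_1 = 10^(13.2/10) = 20.89
  Stage 2: F_2 = 10^(2.81/10) = 1.910, G_2 = 10^(8.46/10) = 7.015
  Stage 3: F_3 = 10^(7.18/10) = 5.224, G_3 = 10^(17.5/10) = 56.23
Friis cascade:
  F = 1.101 + (1.910 − 1)/20.89 + (5.224 − 1)/146.6 = 1.173
NF = 10 log₁₀(1.173) = 0.69 dB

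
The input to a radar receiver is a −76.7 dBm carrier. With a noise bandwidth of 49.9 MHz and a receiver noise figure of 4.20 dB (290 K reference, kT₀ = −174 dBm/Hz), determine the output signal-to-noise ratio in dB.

Noise floor: N = −174 + 10 log₁₀(B) + NF
10 log₁₀(4.99×10⁷) = 76.98 dB
N = −174 + 76.98 + 4.20 = −92.82 dBm
SNR = P_sig − N = −76.7 − (−92.82) = 16.12 dB → 16.1 dB

16.1 dB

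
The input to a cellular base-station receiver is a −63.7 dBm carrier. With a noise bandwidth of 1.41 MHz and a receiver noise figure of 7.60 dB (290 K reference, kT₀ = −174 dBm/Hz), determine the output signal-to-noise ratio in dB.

Noise floor: N = −174 + 10 log₁₀(B) + NF
10 log₁₀(1.41×10⁶) = 61.49 dB
N = −174 + 61.49 + 7.60 = −104.91 dBm
SNR = P_sig − N = −63.7 − (−104.91) = 41.21 dB → 41.2 dB

41.2 dB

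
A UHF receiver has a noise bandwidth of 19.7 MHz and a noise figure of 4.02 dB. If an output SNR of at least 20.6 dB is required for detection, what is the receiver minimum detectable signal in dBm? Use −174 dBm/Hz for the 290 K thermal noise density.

−76.4 dBm

Sensitivity = −174 + 10 log₁₀(B) + NF + SNR_min
= −174 + 72.94 + 4.02 + 20.6
= −76.44 dBm → −76.4 dBm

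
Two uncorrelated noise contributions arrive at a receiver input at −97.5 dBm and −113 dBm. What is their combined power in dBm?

Convert to linear, add, convert back:
P₁ = 1.78×10⁻¹³ W, P₂ = 5.01×10⁻¹⁵ W
P_tot = 1.83×10⁻¹³ W → 10 log₁₀(P_tot / 10⁻³) = −97.4 dBm

−97.4 dBm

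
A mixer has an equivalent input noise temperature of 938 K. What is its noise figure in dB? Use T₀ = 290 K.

F = 1 + T_e/T₀ = 1 + 938/290 = 4.23448
NF = 10 log₁₀(4.23448) = 6.27 dB

6.27 dB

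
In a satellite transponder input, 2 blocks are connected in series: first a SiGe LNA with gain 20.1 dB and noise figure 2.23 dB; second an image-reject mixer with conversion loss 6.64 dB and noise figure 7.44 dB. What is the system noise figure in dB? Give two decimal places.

2.34 dB

Convert to linear (a loss of L dB is a gain of −L dB): F_i = 10^(NF_i/10), G_i = 10^(G_i,dB/10)
  Stage 1: F_1 = 10^(2.23/10) = 1.671, G_1 = 10^(20.1/10) = 102.3
  Stage 2: F_2 = 10^(7.44/10) = 5.546, G_2 = 10^(−6.64/10) = 0.2168
Friis cascade:
  F = 1.671 + (5.546 − 1)/102.3 = 1.716
NF = 10 log₁₀(1.716) = 2.34 dB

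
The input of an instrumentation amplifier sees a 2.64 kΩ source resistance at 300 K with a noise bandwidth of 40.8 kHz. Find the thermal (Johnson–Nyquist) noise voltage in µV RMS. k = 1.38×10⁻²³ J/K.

1.34 µV

V_n = √(4kTRB)
4kTRB = 4 × 1.38×10⁻²³ × 300 × 2.64×10³ × 4.08×10⁴ = 1.78×10⁻¹² V²
V_n = √(1.78×10⁻¹²) = 1.34×10⁻⁶ V = 1.34 µV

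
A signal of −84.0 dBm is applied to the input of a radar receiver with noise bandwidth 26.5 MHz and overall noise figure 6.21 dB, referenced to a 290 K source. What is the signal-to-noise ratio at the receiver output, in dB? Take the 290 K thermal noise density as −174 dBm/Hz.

Noise floor: N = −174 + 10 log₁₀(B) + NF
10 log₁₀(2.65×10⁷) = 74.23 dB
N = −174 + 74.23 + 6.21 = −93.56 dBm
SNR = P_sig − N = −84.0 − (−93.56) = 9.56 dB → 9.6 dB

9.6 dB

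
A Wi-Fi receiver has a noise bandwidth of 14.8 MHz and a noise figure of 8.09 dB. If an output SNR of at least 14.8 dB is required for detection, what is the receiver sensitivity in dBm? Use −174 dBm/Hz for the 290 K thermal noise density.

Sensitivity = −174 + 10 log₁₀(B) + NF + SNR_min
= −174 + 71.7 + 8.09 + 14.8
= −79.41 dBm → −79.4 dBm

−79.4 dBm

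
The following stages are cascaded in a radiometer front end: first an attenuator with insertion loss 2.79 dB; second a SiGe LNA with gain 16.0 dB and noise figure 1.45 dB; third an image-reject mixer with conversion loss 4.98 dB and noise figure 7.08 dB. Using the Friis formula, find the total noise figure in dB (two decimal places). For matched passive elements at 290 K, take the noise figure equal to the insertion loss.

4.55 dB

Convert to linear (a loss of L dB is a gain of −L dB): F_i = 10^(NF_i/10), G_i = 10^(G_i,dB/10)
  Stage 1: F_1 = 10^(2.79/10) = 1.901, G_1 = 10^(−2.79/10) = 0.5260
  Stage 2: F_2 = 10^(1.45/10) = 1.396, G_2 = 10^(16.0/10) = 39.81
  Stage 3: F_3 = 10^(7.08/10) = 5.105, G_3 = 10^(−4.98/10) = 0.3177
Friis cascade:
  F = 1.901 + (1.396 − 1)/0.5260 + (5.105 − 1)/20.94 = 2.851
NF = 10 log₁₀(2.851) = 4.55 dB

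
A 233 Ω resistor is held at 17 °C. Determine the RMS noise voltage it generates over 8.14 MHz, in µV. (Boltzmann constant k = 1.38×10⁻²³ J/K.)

5.51 µV

T = 17 °C + 273.15 = 290.15 K
V_n = √(4kTRB)
4kTRB = 4 × 1.38×10⁻²³ × 290.15 × 2.33×10² × 8.14×10⁶ = 3.04×10⁻¹¹ V²
V_n = √(3.04×10⁻¹¹) = 5.51×10⁻⁶ V = 5.51 µV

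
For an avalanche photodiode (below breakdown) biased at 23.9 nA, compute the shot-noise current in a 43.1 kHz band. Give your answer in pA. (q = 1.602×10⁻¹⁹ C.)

18.2 pA

I_n = √(2qI·B)
2qI·B = 2 × 1.602×10⁻¹⁹ × 2.39×10⁻⁸ × 4.31×10⁴ = 3.30×10⁻²² A²
I_n = √(3.30×10⁻²²) = 1.82×10⁻¹¹ A = 18.2 pA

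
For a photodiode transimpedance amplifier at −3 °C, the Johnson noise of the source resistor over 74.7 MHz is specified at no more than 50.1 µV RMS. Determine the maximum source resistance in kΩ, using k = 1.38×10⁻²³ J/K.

2.25 kΩ

T = −3 °C + 273.15 = 270.15 K
Johnson–Nyquist: V_n = √(4kTRB) ⇒ R = V_n² / (4kTB)
4kTB = 4 × 1.38×10⁻²³ × 270.15 × 7.47×10⁷ = 1.11×10⁻¹²
R = (5.01×10⁻⁵)² / 1.11×10⁻¹² = 2.25×10³ Ω = 2.25 kΩ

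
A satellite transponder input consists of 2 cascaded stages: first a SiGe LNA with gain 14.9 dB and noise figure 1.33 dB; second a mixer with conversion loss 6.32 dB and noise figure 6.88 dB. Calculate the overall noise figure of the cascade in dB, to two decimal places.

1.71 dB

Convert to linear (a loss of L dB is a gain of −L dB): F_i = 10^(NF_i/10), G_i = 10^(G_i,dB/10)
  Stage 1: F_1 = 10^(1.33/10) = 1.358, G_1 = 10^(14.9/10) = 30.90
  Stage 2: F_2 = 10^(6.88/10) = 4.875, G_2 = 10^(−6.32/10) = 0.2333
Friis cascade:
  F = 1.358 + (4.875 − 1)/30.90 = 1.484
NF = 10 log₁₀(1.484) = 1.71 dB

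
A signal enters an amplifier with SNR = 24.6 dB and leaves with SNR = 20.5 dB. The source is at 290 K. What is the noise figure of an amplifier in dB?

NF (dB) = SNR_in(dB) − SNR_out(dB) when the source is at T₀
NF = 24.6 − 20.5 = 4.1 dB

4.1 dB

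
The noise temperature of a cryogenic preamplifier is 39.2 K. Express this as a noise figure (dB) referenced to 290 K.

F = 1 + T_e/T₀ = 1 + 39.2/290 = 1.13517
NF = 10 log₁₀(1.13517) = 0.551 dB

0.551 dB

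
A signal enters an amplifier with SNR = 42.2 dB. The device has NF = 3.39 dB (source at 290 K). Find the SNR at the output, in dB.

By definition F = SNR_in/SNR_out, so in dB: SNR_out = SNR_in − NF
SNR_out = 42.2 − 3.39 = 38.81 dB

38.81 dB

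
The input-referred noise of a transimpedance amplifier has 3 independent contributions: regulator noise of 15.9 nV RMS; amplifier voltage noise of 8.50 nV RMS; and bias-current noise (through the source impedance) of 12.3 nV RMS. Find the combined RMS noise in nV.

Uncorrelated sources add in power (mean-square): V_tot = √(ΣV_i²)
V_tot = √[(1.59×10⁻⁸)² + (8.50×10⁻⁹)² + (1.23×10⁻⁸)²] = 2.18×10⁻⁸ V = 21.8 nV

21.8 nV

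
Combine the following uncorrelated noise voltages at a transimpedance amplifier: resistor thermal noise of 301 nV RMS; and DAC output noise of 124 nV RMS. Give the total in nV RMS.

Uncorrelated sources add in power (mean-square): V_tot = √(ΣV_i²)
V_tot = √[(3.01×10⁻⁷)² + (1.24×10⁻⁷)²] = 3.26×10⁻⁷ V = 326 nV

326 nV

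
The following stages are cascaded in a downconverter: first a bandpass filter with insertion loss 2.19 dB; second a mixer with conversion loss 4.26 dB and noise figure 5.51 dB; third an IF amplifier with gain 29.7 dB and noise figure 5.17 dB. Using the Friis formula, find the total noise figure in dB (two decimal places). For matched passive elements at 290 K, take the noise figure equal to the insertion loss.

12.04 dB

Convert to linear (a loss of L dB is a gain of −L dB): F_i = 10^(NF_i/10), G_i = 10^(G_i,dB/10)
  Stage 1: F_1 = 10^(2.19/10) = 1.656, G_1 = 10^(−2.19/10) = 0.6039
  Stage 2: F_2 = 10^(5.51/10) = 3.556, G_2 = 10^(−4.26/10) = 0.3750
  Stage 3: F_3 = 10^(5.17/10) = 3.289, G_3 = 10^(29.7/10) = 933.3
Friis cascade:
  F = 1.656 + (3.556 − 1)/0.6039 + (3.289 − 1)/0.2265 = 15.99
NF = 10 log₁₀(15.99) = 12.04 dB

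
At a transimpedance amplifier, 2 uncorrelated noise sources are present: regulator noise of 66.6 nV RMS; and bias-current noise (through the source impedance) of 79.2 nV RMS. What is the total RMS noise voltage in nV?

Uncorrelated sources add in power (mean-square): V_tot = √(ΣV_i²)
V_tot = √[(6.66×10⁻⁸)² + (7.92×10⁻⁸)²] = 1.03×10⁻⁷ V = 103 nV

103 nV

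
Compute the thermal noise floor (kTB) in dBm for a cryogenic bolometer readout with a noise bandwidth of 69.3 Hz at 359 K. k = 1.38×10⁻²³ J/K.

P_n = kTB = 1.38×10⁻²³ × 359 × 6.93×10¹ = 3.43×10⁻¹⁹ W
In dBm: 10 log₁₀(3.43×10⁻¹⁹ / 10⁻³) = −154.6 dBm

−154.6 dBm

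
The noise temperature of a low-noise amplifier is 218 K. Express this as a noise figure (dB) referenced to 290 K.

F = 1 + T_e/T₀ = 1 + 218/290 = 1.75172
NF = 10 log₁₀(1.75172) = 2.43 dB

2.43 dB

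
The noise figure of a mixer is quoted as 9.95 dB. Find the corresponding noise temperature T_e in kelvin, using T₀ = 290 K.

2577 K

F = 10^(9.95/10) = 9.88553
T_e = (F − 1)·T₀ = (9.88553 − 1) × 290 = 2577 K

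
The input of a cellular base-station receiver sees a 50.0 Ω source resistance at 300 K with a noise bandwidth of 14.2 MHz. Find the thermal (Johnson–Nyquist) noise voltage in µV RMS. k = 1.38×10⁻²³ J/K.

V_n = √(4kTRB)
4kTRB = 4 × 1.38×10⁻²³ × 300 × 5.00×10¹ × 1.42×10⁷ = 1.18×10⁻¹¹ V²
V_n = √(1.18×10⁻¹¹) = 3.43×10⁻⁶ V = 3.43 µV

3.43 µV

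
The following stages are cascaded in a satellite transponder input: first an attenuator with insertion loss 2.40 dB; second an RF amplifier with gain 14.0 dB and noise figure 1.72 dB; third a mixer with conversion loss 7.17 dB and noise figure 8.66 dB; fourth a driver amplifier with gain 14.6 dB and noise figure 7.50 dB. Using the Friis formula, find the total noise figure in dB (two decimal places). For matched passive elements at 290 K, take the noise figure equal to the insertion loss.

6.71 dB

Convert to linear (a loss of L dB is a gain of −L dB): F_i = 10^(NF_i/10), G_i = 10^(G_i,dB/10)
  Stage 1: F_1 = 10^(2.40/10) = 1.738, G_1 = 10^(−2.40/10) = 0.5754
  Stage 2: F_2 = 10^(1.72/10) = 1.486, G_2 = 10^(14.0/10) = 25.12
  Stage 3: F_3 = 10^(8.66/10) = 7.345, G_3 = 10^(−7.17/10) = 0.1919
  Stage 4: F_4 = 10^(7.50/10) = 5.623, G_4 = 10^(14.6/10) = 28.84
Friis cascade:
  F = 1.738 + (1.486 − 1)/0.5754 + (7.345 − 1)/14.45 + (5.623 − 1)/2.773 = 4.688
NF = 10 log₁₀(4.688) = 6.71 dB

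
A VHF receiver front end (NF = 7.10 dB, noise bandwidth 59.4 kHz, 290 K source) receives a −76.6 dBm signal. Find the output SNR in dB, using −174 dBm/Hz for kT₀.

Noise floor: N = −174 + 10 log₁₀(B) + NF
10 log₁₀(5.94×10⁴) = 47.74 dB
N = −174 + 47.74 + 7.10 = −119.16 dBm
SNR = P_sig − N = −76.6 − (−119.16) = 42.56 dB → 42.6 dB

42.6 dB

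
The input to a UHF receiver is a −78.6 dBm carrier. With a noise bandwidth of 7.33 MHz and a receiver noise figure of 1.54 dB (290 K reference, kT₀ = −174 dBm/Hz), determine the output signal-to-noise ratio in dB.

Noise floor: N = −174 + 10 log₁₀(B) + NF
10 log₁₀(7.33×10⁶) = 68.65 dB
N = −174 + 68.65 + 1.54 = −103.81 dBm
SNR = P_sig − N = −78.6 − (−103.81) = 25.21 dB → 25.2 dB

25.2 dB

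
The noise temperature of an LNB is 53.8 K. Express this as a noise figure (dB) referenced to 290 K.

0.739 dB

F = 1 + T_e/T₀ = 1 + 53.8/290 = 1.18552
NF = 10 log₁₀(1.18552) = 0.739 dB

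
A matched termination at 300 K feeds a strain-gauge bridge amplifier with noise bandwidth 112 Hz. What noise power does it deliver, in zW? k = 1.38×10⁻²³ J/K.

P_n = kTB = 1.38×10⁻²³ × 300 × 1.12×10² = 4.64×10⁻¹⁹ W = 464 zW

464 zW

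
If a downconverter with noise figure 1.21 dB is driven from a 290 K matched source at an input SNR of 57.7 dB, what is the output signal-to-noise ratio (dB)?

By definition F = SNR_in/SNR_out, so in dB: SNR_out = SNR_in − NF
SNR_out = 57.7 − 1.21 = 56.49 dB

56.49 dB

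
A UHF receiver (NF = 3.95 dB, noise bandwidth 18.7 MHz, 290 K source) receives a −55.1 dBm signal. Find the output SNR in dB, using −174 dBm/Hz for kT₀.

42.2 dB

Noise floor: N = −174 + 10 log₁₀(B) + NF
10 log₁₀(1.87×10⁷) = 72.72 dB
N = −174 + 72.72 + 3.95 = −97.33 dBm
SNR = P_sig − N = −55.1 − (−97.33) = 42.23 dB → 42.2 dB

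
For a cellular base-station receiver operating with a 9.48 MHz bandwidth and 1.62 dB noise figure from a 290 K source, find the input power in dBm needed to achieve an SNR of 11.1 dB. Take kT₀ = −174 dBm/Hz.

−91.5 dBm

Sensitivity = −174 + 10 log₁₀(B) + NF + SNR_min
= −174 + 69.77 + 1.62 + 11.1
= −91.51 dBm → −91.5 dBm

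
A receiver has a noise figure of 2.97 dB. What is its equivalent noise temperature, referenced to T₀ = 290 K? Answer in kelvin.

285 K

F = 10^(2.97/10) = 1.98153
T_e = (F − 1)·T₀ = (1.98153 − 1) × 290 = 285 K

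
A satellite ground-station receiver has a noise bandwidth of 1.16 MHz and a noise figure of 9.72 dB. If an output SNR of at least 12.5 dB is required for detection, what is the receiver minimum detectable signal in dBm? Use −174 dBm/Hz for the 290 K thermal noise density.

Sensitivity = −174 + 10 log₁₀(B) + NF + SNR_min
= −174 + 60.64 + 9.72 + 12.5
= −91.14 dBm → −91.1 dBm

−91.1 dBm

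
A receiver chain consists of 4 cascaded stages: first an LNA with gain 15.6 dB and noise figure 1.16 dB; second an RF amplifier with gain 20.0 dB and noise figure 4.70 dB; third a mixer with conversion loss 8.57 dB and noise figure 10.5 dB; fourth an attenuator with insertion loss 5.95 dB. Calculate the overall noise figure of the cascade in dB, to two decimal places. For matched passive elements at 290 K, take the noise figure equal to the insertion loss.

Convert to linear (a loss of L dB is a gain of −L dB): F_i = 10^(NF_i/10), G_i = 10^(G_i,dB/10)
  Stage 1: F_1 = 10^(1.16/10) = 1.306, G_1 = 10^(15.6/10) = 36.31
  Stage 2: F_2 = 10^(4.70/10) = 2.951, G_2 = 10^(20.0/10) = 100.0
  Stage 3: F_3 = 10^(10.5/10) = 11.22, G_3 = 10^(−8.57/10) = 0.1390
  Stage 4: F_4 = 10^(5.95/10) = 3.936, G_4 = 10^(−5.95/10) = 0.2541
Friis cascade:
  F = 1.306 + (2.951 − 1)/36.31 + (11.22 − 1)/3631 + (3.936 − 1)/504.7 = 1.369
NF = 10 log₁₀(1.369) = 1.36 dB

1.36 dB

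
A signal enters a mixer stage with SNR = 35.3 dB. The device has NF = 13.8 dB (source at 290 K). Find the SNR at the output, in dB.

21.5 dB

By definition F = SNR_in/SNR_out, so in dB: SNR_out = SNR_in − NF
SNR_out = 35.3 − 13.8 = 21.5 dB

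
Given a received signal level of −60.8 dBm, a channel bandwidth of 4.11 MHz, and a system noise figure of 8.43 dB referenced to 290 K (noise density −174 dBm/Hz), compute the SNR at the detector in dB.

38.6 dB

Noise floor: N = −174 + 10 log₁₀(B) + NF
10 log₁₀(4.11×10⁶) = 66.14 dB
N = −174 + 66.14 + 8.43 = −99.43 dBm
SNR = P_sig − N = −60.8 − (−99.43) = 38.63 dB → 38.6 dB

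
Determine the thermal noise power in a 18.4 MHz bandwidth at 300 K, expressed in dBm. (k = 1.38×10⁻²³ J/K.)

P_n = kTB = 1.38×10⁻²³ × 300 × 1.84×10⁷ = 7.62×10⁻¹⁴ W
In dBm: 10 log₁₀(7.62×10⁻¹⁴ / 10⁻³) = −101.2 dBm

−101.2 dBm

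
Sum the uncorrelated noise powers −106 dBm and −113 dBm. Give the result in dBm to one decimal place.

Convert to linear, add, convert back:
P₁ = 2.51×10⁻¹⁴ W, P₂ = 5.01×10⁻¹⁵ W
P_tot = 3.01×10⁻¹⁴ W → 10 log₁₀(P_tot / 10⁻³) = −105.2 dBm

−105.2 dBm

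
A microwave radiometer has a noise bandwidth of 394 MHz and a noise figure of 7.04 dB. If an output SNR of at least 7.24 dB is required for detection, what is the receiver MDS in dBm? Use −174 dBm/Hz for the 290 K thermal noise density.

−73.8 dBm

Sensitivity = −174 + 10 log₁₀(B) + NF + SNR_min
= −174 + 85.95 + 7.04 + 7.24
= −73.77 dBm → −73.8 dBm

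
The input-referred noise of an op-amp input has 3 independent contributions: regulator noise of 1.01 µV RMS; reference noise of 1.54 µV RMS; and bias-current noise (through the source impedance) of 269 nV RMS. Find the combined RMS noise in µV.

Uncorrelated sources add in power (mean-square): V_tot = √(ΣV_i²)
V_tot = √[(1.01×10⁻⁶)² + (1.54×10⁻⁶)² + (2.69×10⁻⁷)²] = 1.86×10⁻⁶ V = 1.86 µV

1.86 µV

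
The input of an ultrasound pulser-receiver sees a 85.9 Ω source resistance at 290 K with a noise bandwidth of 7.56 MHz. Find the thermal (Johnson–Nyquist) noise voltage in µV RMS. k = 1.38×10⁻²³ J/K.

V_n = √(4kTRB)
4kTRB = 4 × 1.38×10⁻²³ × 290 × 8.59×10¹ × 7.56×10⁶ = 1.04×10⁻¹¹ V²
V_n = √(1.04×10⁻¹¹) = 3.22×10⁻⁶ V = 3.22 µV

3.22 µV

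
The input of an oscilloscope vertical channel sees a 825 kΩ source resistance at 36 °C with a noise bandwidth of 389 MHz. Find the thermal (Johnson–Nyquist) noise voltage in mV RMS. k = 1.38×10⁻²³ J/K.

T = 36 °C + 273.15 = 309.15 K
V_n = √(4kTRB)
4kTRB = 4 × 1.38×10⁻²³ × 309.15 × 8.25×10⁵ × 3.89×10⁸ = 5.48×10⁻⁶ V²
V_n = √(5.48×10⁻⁶) = 2.34×10⁻³ V = 2.34 mV

2.34 mV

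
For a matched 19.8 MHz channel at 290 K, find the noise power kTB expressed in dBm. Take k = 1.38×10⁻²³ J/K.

−101.0 dBm

P_n = kTB = 1.38×10⁻²³ × 290 × 1.98×10⁷ = 7.92×10⁻¹⁴ W
In dBm: 10 log₁₀(7.92×10⁻¹⁴ / 10⁻³) = −101.0 dBm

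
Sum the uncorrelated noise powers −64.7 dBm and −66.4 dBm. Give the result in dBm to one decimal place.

Convert to linear, add, convert back:
P₁ = 3.39×10⁻¹⁰ W, P₂ = 2.29×10⁻¹⁰ W
P_tot = 5.68×10⁻¹⁰ W → 10 log₁₀(P_tot / 10⁻³) = −62.5 dBm

−62.5 dBm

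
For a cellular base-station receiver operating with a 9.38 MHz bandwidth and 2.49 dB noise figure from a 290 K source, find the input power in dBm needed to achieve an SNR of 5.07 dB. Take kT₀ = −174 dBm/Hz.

−96.7 dBm

Sensitivity = −174 + 10 log₁₀(B) + NF + SNR_min
= −174 + 69.72 + 2.49 + 5.07
= −96.72 dBm → −96.7 dBm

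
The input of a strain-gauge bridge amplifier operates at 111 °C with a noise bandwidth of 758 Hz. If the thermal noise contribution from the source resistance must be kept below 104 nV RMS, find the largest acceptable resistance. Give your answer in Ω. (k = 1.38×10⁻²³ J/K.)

673 Ω

T = 111 °C + 273.15 = 384.15 K
Johnson–Nyquist: V_n = √(4kTRB) ⇒ R = V_n² / (4kTB)
4kTB = 4 × 1.38×10⁻²³ × 384.15 × 7.58×10² = 1.61×10⁻¹⁷
R = (1.04×10⁻⁷)² / 1.61×10⁻¹⁷ = 6.73×10² Ω = 673 Ω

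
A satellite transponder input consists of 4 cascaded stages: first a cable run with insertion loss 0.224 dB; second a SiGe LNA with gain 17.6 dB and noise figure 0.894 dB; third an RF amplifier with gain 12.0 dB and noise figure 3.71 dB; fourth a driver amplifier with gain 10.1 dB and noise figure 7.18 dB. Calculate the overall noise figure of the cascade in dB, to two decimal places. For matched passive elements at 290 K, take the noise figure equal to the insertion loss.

Convert to linear (a loss of L dB is a gain of −L dB): F_i = 10^(NF_i/10), G_i = 10^(G_i,dB/10)
  Stage 1: F_1 = 10^(0.224/10) = 1.053, G_1 = 10^(−0.224/10) = 0.9497
  Stage 2: F_2 = 10^(0.894/10) = 1.229, G_2 = 10^(17.6/10) = 57.54
  Stage 3: F_3 = 10^(3.71/10) = 2.350, G_3 = 10^(12.0/10) = 15.85
  Stage 4: F_4 = 10^(7.18/10) = 5.224, G_4 = 10^(10.1/10) = 10.23
Friis cascade:
  F = 1.053 + (1.229 − 1)/0.9497 + (2.350 − 1)/54.65 + (5.224 − 1)/866.2 = 1.323
NF = 10 log₁₀(1.323) = 1.22 dB

1.22 dB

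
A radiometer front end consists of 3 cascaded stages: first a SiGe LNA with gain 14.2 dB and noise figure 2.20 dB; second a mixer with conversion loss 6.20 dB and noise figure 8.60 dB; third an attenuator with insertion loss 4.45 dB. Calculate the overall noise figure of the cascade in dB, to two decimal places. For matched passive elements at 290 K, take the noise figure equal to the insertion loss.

Convert to linear (a loss of L dB is a gain of −L dB): F_i = 10^(NF_i/10), G_i = 10^(G_i,dB/10)
  Stage 1: F_1 = 10^(2.20/10) = 1.660, G_1 = 10^(14.2/10) = 26.30
  Stage 2: F_2 = 10^(8.60/10) = 7.244, G_2 = 10^(−6.20/10) = 0.2399
  Stage 3: F_3 = 10^(4.45/10) = 2.786, G_3 = 10^(−4.45/10) = 0.3589
Friis cascade:
  F = 1.660 + (7.244 − 1)/26.30 + (2.786 − 1)/6.310 = 2.180
NF = 10 log₁₀(2.180) = 3.38 dB

3.38 dB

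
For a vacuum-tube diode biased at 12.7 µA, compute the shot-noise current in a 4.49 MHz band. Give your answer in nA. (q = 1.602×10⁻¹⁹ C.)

4.27 nA

I_n = √(2qI·B)
2qI·B = 2 × 1.602×10⁻¹⁹ × 1.27×10⁻⁵ × 4.49×10⁶ = 1.83×10⁻¹⁷ A²
I_n = √(1.83×10⁻¹⁷) = 4.27×10⁻⁹ A = 4.27 nA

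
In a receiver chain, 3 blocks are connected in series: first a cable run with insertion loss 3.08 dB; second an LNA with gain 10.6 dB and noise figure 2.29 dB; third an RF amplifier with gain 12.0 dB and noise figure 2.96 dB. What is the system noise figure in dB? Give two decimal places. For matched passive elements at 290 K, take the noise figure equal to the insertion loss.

5.58 dB

Convert to linear (a loss of L dB is a gain of −L dB): F_i = 10^(NF_i/10), G_i = 10^(G_i,dB/10)
  Stage 1: F_1 = 10^(3.08/10) = 2.032, G_1 = 10^(−3.08/10) = 0.4920
  Stage 2: F_2 = 10^(2.29/10) = 1.694, G_2 = 10^(10.6/10) = 11.48
  Stage 3: F_3 = 10^(2.96/10) = 1.977, G_3 = 10^(12.0/10) = 15.85
Friis cascade:
  F = 2.032 + (1.694 − 1)/0.4920 + (1.977 − 1)/5.649 = 3.616
NF = 10 log₁₀(3.616) = 5.58 dB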